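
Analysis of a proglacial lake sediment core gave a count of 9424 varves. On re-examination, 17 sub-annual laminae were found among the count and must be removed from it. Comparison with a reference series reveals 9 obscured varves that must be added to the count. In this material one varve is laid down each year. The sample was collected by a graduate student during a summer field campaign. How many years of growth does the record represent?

After corrections the count is 9424 − 17 + 9 = 9416 varves.
With a one-to-one varve periodicity this is 9416 years.

9416 years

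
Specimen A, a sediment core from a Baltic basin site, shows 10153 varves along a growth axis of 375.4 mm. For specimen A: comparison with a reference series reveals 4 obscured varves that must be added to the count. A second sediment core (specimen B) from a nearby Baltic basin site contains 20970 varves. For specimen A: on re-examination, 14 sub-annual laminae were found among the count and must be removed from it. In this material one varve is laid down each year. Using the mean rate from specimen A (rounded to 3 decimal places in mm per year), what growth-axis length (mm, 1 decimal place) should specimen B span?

775.9 mm

Specimen A: adjusted count: 10153 − 14 + 4 = 10143 varves.
A: 375.4 mm over 10143 years gives 375.4 / 10143 ≈ 0.037 mm/yr.
B's length ≈ 0.037 × 20970 = 775.9 mm.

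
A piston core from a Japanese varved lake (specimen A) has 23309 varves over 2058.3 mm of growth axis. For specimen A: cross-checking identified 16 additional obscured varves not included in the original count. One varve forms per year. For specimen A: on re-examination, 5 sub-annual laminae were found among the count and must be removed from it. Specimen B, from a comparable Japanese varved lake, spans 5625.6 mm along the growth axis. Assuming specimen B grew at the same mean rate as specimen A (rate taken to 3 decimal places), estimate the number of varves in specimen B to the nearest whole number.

63927 varves

Specimen A: correcting the raw count gives 23309 − 5 + 16 = 23320 true varves.
A: Mean rate = 2058.3 mm / 23320 years ≈ 0.088 mm per year.
For B, 5625.6 / 0.088 = 63927.27 years ≈ 63927 varves.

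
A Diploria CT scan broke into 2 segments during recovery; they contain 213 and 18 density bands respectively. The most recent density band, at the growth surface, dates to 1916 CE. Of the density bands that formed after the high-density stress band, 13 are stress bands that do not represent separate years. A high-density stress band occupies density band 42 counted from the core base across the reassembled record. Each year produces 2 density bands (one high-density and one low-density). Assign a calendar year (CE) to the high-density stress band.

1828 CE

Total density bands = 213 + 18 = 231.
231 − 42 = 189 density bands lie beyond the high-density stress band toward the growth surface.
189 − 13 false = 176 true density bands after the high-density stress band.
With 2 density bands per year, 176 / 2 = 88 years.
Counting back 88 years from 1916 CE places the high-density stress band in 1916 − 88 = 1828 CE.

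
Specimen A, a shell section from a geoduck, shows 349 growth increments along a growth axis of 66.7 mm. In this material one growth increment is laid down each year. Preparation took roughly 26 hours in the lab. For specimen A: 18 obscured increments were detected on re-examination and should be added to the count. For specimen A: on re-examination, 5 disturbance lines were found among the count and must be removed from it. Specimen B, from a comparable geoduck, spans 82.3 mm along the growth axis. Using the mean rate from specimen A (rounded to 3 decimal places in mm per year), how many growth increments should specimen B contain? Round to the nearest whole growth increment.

447 growth increments

Specimen A: adjusted count: 349 − 5 + 18 = 362 growth increments.
A: Extension rate ≈ 66.7 / 362 = 0.184 mm/year.
For B, 82.3 / 0.184 = 447.28 years ≈ 447 growth increments.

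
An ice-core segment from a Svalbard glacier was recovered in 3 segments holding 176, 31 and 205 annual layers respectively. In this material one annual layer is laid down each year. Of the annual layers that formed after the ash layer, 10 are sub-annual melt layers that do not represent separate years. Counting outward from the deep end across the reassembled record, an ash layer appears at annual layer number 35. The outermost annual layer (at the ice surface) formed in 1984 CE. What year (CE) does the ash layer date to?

Total annual layers = 176 + 31 + 205 = 412.
412 − 35 = 377 annual layers lie beyond the ash layer toward the ice surface.
377 − 10 false = 367 true annual layers after the ash layer.
Counting back 367 years from 1984 CE places the ash layer in 1984 − 367 = 1617 CE.

1617 CE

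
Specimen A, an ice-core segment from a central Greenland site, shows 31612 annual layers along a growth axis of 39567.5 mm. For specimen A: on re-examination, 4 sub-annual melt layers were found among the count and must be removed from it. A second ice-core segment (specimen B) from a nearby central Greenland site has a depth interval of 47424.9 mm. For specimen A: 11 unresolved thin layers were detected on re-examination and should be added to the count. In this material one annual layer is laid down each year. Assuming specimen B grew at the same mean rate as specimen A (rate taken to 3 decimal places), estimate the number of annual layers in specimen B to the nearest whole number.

37910 annual layers

Specimen A: adjusted count: 31612 − 4 + 11 = 31619 annual layers.
A: Extension rate ≈ 39567.5 / 31619 = 1.251 mm/yr.
For B, 47424.9 / 1.251 = 37909.59 years ≈ 37910 annual layers.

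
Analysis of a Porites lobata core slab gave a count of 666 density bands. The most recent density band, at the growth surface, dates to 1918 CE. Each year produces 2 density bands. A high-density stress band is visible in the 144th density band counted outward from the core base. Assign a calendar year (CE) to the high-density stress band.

The high-density stress band sits at density band 144 from the core base, so 666 − 144 = 522 density bands formed after it.
Dividing by 2 density bands per year: 522 / 2 = 261 years.
Counting back 261 years from 1918 CE places the high-density stress band in 1918 − 261 = 1657 CE.

1657 CE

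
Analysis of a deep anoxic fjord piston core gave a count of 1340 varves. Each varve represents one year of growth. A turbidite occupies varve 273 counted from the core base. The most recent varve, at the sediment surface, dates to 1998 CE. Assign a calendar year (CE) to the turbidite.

931 CE

The turbidite sits at varve 273 from the core base, so 1340 − 273 = 1067 varves formed after it.
The varve at the sediment surface is 1998 CE, so the turbidite dates to 1998 − 1067 = 931 CE.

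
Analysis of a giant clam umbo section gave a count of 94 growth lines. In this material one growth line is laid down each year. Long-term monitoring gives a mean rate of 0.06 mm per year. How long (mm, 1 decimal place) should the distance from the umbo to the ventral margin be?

5.6 mm

The record spans 94 years at 0.06 mm per year.
Predicted length = 0.06 mm/year × 94 years = 5.6 mm.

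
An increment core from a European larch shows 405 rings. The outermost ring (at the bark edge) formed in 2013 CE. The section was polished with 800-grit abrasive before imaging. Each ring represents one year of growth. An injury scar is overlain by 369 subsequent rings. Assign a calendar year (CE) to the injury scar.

369 rings formed after the injury scar.
Counting back 369 years from 2013 CE places the injury scar in 2013 − 369 = 1644 CE.

1644 CE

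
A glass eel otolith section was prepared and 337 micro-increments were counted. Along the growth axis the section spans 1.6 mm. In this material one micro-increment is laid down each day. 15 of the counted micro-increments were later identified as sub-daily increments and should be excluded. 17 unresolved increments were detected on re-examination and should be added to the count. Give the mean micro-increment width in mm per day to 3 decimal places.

Adjusted count: 337 − 15 + 17 = 339 micro-increments.
Extension rate ≈ 1.6 / 339 = 0.005 mm per day.

0.005 mm per day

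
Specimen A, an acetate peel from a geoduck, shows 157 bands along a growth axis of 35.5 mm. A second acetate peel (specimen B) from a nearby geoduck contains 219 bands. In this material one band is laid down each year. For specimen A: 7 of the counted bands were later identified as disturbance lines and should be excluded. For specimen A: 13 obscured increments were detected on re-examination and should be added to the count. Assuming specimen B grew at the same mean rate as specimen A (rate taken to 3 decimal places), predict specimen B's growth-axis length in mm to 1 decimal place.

Specimen A: correcting the raw count gives 157 − 7 + 13 = 163 true bands.
A: Extension rate ≈ 35.5 / 163 = 0.218 mm/yr.
B's length ≈ 0.218 × 219 = 47.7 mm.

47.7 mm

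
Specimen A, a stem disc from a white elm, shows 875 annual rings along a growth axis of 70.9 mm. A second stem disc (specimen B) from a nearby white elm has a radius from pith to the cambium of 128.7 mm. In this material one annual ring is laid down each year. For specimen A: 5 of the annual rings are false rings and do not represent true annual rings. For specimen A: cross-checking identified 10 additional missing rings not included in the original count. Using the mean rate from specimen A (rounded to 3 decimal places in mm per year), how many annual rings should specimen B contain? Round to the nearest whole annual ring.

Specimen A: after corrections the count is 875 − 5 + 10 = 880 annual rings.
A: Mean rate = 70.9 mm / 880 years ≈ 0.081 mm/yr.
Specimen B: 128.7 mm / 0.081 mm per year = 1588.89 years ≈ 1589 annual rings.

1589 annual rings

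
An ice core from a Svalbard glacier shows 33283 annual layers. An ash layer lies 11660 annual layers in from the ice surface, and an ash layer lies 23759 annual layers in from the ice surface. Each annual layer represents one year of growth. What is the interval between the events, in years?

23759 − 11660 = 12099 annual layers lie between the two events.
One annual layer per year makes the interval 12099 years.

12099 yr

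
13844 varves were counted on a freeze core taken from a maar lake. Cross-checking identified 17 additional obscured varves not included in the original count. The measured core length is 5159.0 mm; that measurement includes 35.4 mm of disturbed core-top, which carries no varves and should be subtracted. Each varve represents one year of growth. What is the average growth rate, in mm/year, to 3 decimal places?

True varve count = 13844 + 17 = 13861.
Net length = 5159.0 − 35.4 = 5123.6 mm.
Mean rate = 5123.6 mm / 13861 years ≈ 0.370 mm/year.

0.370 mm/year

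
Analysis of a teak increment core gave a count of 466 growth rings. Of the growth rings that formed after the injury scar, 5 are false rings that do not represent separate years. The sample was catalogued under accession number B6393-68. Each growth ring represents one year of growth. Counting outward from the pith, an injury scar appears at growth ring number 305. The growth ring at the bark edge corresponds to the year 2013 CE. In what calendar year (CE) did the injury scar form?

The injury scar sits at growth ring 305 from the pith, so 466 − 305 = 161 growth rings formed after it.
161 − 5 false = 156 true growth rings after the injury scar.
2013 − 156 = 1857 CE.

1857 CE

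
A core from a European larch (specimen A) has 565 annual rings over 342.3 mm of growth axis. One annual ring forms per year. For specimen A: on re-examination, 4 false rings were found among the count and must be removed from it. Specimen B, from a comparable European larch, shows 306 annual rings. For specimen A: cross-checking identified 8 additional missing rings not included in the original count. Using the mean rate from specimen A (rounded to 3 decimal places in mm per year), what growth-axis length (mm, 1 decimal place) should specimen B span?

184.2 mm

Specimen A: correcting the raw count gives 565 − 4 + 8 = 569 true annual rings.
A: Mean rate = 342.3 mm / 569 years ≈ 0.602 mm/yr.
Length of B = 0.602 × 306 = 184.2 mm.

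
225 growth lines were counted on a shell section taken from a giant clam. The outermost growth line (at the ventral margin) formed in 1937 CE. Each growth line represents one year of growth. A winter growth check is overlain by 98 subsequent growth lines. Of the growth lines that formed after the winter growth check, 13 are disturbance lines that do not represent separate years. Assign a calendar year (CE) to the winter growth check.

98 growth lines formed after the winter growth check.
Removing the 13 false growth lines leaves 98 − 13 = 85 true growth lines beyond the winter growth check.
1937 − 85 = 1852 CE.

1852 CE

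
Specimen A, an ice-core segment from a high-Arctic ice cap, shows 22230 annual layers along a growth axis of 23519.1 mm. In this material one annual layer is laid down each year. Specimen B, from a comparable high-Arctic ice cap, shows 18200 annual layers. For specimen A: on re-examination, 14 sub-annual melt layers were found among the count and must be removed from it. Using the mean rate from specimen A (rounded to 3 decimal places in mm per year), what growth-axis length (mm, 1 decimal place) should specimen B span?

Specimen A: adjusted count: 22230 − 14 = 22216 annual layers.
A: Mean rate = 23519.1 mm / 22216 years ≈ 1.059 mm/year.
B's length ≈ 1.059 × 18200 = 19273.8 mm.

19273.8 mm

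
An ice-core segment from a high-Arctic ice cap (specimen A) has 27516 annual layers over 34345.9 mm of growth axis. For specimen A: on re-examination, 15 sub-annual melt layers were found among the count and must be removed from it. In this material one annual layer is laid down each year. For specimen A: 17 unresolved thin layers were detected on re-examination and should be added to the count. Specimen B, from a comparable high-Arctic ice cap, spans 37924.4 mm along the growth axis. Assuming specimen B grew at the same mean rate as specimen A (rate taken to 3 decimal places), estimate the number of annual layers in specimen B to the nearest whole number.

30388 annual layers

Specimen A: adjusted count: 27516 − 15 + 17 = 27518 annual layers.
A: Extension rate ≈ 34345.9 / 27518 = 1.248 mm per year.
Specimen B: 37924.4 mm / 1.248 mm per year = 30388.14 years ≈ 30388 annual layers.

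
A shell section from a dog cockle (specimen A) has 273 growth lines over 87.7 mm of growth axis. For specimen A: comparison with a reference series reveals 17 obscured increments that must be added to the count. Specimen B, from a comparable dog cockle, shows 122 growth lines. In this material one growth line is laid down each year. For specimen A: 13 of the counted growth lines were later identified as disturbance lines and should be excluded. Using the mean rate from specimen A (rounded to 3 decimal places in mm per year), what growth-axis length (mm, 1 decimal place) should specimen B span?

Specimen A: after corrections the count is 273 − 13 + 17 = 277 growth lines.
A: Extension rate ≈ 87.7 / 277 = 0.317 mm/year.
B's length ≈ 0.317 × 122 = 38.7 mm.

38.7 mm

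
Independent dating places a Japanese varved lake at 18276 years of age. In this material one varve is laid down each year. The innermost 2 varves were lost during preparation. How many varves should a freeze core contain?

One varve per year gives 18276 varves over 18276 years.
18276 − 2 missed = 18274 varves expected in the prepared section.

18274 varves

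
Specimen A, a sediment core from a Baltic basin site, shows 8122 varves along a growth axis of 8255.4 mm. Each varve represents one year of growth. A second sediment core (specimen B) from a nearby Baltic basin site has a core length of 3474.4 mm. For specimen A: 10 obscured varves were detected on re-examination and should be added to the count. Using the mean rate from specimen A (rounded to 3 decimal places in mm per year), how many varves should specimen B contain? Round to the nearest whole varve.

3423 varves

Specimen A: after corrections the count is 8122 + 10 = 8132 varves.
A: 8255.4 mm over 8132 years gives 8255.4 / 8132 ≈ 1.015 mm/year.
B spans 3474.4 / 1.015 = 3423.05 years ≈ 3423 varves.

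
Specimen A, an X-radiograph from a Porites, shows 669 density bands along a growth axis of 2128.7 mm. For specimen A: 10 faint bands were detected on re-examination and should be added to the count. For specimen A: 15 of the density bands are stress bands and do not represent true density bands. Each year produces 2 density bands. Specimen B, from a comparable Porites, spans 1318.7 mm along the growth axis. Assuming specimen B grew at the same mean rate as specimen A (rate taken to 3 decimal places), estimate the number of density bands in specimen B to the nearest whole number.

Specimen A: correcting the raw count gives 669 − 15 + 10 = 664 true density bands.
Specimen A: with 2 density bands per year, 664 / 2 = 332 years.
A: Extension rate ≈ 2128.7 / 332 = 6.412 mm/year.
B spans 1318.7 / 6.412 = 205.66 years; at 2 density bands per year that is 205.66 × 2 ≈ 411 density bands.

411 density bands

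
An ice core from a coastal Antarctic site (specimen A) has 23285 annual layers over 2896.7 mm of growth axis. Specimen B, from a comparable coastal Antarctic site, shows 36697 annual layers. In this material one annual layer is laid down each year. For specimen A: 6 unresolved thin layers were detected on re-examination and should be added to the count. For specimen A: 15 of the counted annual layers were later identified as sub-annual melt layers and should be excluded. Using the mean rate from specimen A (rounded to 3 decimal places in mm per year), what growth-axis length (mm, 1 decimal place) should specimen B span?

4550.4 mm

Specimen A: after corrections the count is 23285 − 15 + 6 = 23276 annual layers.
A: Extension rate ≈ 2896.7 / 23276 = 0.124 mm/year.
Length of B = 0.124 × 36697 = 4550.4 mm.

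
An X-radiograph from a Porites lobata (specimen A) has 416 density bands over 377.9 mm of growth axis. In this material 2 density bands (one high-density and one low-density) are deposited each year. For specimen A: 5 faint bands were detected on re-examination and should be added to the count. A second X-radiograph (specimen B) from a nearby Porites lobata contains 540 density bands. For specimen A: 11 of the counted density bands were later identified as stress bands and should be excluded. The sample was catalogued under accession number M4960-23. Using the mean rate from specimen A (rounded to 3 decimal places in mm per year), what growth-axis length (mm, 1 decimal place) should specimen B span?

Specimen A: after corrections the count is 416 − 11 + 5 = 410 density bands.
Specimen A: 410 density bands at 2 per year is 410 / 2 = 205 years.
A: Mean rate = 377.9 mm / 205 years ≈ 1.843 mm/yr.
Specimen B: with 2 density bands per year, 540 / 2 = 270 years. For B, 1.843 mm/year × 270 years = 497.6 mm.

497.6 mm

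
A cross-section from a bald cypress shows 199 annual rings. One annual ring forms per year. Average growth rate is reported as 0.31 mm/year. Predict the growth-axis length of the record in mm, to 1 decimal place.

61.7 mm

The record spans 199 years at 0.31 mm per year.
199 years at 0.31 mm/year gives 0.31 × 199 = 61.7 mm.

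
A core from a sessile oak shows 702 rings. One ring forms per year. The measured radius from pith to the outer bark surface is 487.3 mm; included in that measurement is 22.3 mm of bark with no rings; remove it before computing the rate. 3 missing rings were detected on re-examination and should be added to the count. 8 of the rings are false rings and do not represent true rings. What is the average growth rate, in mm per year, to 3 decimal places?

Adjusted count: 702 − 8 + 3 = 697 rings.
Removing the 22.3 mm offcut leaves 487.3 − 22.3 = 465.0 mm.
Extension rate ≈ 465.0 / 697 = 0.667 mm per year.

0.667 mm per year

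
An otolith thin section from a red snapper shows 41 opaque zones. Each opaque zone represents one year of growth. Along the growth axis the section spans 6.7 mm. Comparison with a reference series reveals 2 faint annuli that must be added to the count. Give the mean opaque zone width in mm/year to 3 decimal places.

After corrections the count is 41 + 2 = 43 opaque zones.
Mean rate = 6.7 mm / 43 years ≈ 0.156 mm/year.

0.156 mm/year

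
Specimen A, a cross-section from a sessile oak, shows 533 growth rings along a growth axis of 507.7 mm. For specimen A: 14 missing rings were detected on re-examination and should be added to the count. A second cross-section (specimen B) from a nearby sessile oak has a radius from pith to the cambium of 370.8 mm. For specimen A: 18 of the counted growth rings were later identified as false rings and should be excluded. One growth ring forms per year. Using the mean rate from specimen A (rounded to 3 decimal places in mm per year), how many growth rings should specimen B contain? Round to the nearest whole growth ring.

386 growth rings

Specimen A: true growth ring count = 533 − 18 + 14 = 529.
A: Extension rate ≈ 507.7 / 529 = 0.960 mm/yr.
B spans 370.8 / 0.960 = 386.25 years ≈ 386 growth rings.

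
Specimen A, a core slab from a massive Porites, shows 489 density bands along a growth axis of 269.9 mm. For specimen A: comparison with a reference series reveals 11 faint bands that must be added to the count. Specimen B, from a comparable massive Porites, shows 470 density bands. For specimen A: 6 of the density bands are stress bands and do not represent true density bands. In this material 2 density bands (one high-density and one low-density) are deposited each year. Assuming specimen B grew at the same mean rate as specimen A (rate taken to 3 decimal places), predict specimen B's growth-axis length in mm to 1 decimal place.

256.9 mm

Specimen A: true density band count = 489 − 6 + 11 = 494.
Specimen A: 494 density bands at 2 per year is 494 / 2 = 247 years.
A: Mean rate = 269.9 mm / 247 years ≈ 1.093 mm per year.
Specimen B: dividing by 2 density bands per year: 470 / 2 = 235 years. For B, 1.093 mm/year × 235 years = 256.9 mm.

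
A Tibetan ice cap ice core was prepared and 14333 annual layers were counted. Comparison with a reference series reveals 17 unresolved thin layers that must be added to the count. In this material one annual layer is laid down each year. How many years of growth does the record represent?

After corrections the count is 14333 + 17 = 14350 annual layers.
At one annual layer per year, that is 14350 years.

14350 yr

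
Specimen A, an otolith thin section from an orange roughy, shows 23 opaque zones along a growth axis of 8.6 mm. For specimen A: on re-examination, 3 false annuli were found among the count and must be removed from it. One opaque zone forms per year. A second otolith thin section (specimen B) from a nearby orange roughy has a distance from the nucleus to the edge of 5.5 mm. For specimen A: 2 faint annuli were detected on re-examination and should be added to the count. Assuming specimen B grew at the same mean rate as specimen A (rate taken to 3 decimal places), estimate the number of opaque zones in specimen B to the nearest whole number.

14 opaque zones

Specimen A: adjusted count: 23 − 3 + 2 = 22 opaque zones.
A: Extension rate ≈ 8.6 / 22 = 0.391 mm/yr.
Specimen B: 5.5 mm / 0.391 mm per year = 14.07 years ≈ 14 opaque zones.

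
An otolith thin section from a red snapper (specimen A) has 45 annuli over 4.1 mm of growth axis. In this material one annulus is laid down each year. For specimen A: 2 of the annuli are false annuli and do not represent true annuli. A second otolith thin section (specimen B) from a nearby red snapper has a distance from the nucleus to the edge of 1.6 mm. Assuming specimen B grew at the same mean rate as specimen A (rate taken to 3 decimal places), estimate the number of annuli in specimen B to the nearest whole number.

17 annuli

Specimen A: correcting the raw count gives 45 − 2 = 43 true annuli.
A: 4.1 mm over 43 years gives 4.1 / 43 ≈ 0.095 mm per year.
For B, 1.6 / 0.095 = 16.84 years ≈ 17 annuli.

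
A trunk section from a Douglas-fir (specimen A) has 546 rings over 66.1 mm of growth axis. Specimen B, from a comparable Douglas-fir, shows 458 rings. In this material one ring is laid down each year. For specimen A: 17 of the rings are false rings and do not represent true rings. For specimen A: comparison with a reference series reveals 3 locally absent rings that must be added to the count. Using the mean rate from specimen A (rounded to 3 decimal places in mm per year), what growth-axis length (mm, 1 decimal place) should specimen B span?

56.8 mm

Specimen A: correcting the raw count gives 546 − 17 + 3 = 532 true rings.
A: 66.1 mm over 532 years gives 66.1 / 532 ≈ 0.124 mm/yr.
For B, 0.124 mm/year × 458 years = 56.8 mm.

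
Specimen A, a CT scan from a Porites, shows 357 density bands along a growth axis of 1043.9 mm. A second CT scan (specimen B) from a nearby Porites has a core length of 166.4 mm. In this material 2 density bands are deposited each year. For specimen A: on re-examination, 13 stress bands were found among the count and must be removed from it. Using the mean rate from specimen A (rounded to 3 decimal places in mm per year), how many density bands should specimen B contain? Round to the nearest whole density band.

Specimen A: correcting the raw count gives 357 − 13 = 344 true density bands.
Specimen A: 344 density bands at 2 per year is 344 / 2 = 172 years.
A: Mean rate = 1043.9 mm / 172 years ≈ 6.069 mm per year.
For B, 166.4 / 6.069 = 27.42 years; at 2 density bands per year that is 27.42 × 2 ≈ 55 density bands.

55 density bands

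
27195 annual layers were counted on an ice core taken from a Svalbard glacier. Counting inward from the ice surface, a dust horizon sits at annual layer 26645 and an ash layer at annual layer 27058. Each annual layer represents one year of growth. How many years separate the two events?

413 years

Separation: 27058 − 26645 = 413 annual layers.
One annual layer per year makes the interval 413 years.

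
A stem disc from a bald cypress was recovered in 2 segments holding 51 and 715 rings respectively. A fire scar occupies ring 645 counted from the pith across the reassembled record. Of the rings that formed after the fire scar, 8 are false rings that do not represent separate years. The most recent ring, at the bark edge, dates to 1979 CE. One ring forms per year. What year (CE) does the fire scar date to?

1866 CE

Total rings = 51 + 715 = 766.
Between ring 645 and the bark edge there are 766 − 645 = 121 rings.
121 − 8 false = 113 true rings after the fire scar.
Counting back 113 years from 1979 CE places the fire scar in 1979 − 113 = 1866 CE.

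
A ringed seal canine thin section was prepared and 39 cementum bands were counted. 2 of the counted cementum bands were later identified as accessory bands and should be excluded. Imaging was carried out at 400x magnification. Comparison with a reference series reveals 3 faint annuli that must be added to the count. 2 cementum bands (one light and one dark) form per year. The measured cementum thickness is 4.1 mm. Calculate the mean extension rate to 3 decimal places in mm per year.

0.205 mm per year

True cementum band count = 39 − 2 + 3 = 40.
40 cementum bands at 2 per year is 40 / 2 = 20 years.
4.1 mm over 20 years gives 4.1 / 20 ≈ 0.205 mm per year.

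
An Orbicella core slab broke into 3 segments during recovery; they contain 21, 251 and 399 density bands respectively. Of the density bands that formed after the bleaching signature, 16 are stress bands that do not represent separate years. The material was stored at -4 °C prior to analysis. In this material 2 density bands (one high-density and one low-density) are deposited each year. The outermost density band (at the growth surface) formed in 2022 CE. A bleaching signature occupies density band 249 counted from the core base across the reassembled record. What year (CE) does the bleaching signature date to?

1819 CE

Total density bands = 21 + 251 + 399 = 671.
The bleaching signature sits at density band 249 from the core base, so 671 − 249 = 422 density bands formed after it.
422 − 16 false = 406 true density bands after the bleaching signature.
With 2 density bands per year, 406 / 2 = 203 years.
2022 − 203 = 1819 CE.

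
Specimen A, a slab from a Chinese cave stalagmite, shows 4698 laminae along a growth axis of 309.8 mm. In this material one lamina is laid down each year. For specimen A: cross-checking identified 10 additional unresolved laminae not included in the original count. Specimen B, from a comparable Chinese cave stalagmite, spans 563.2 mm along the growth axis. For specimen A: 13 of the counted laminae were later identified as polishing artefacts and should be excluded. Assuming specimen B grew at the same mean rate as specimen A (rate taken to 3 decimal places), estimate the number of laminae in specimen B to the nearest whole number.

Specimen A: adjusted count: 4698 − 13 + 10 = 4695 laminae.
A: Mean rate = 309.8 mm / 4695 years ≈ 0.066 mm per year.
B spans 563.2 / 0.066 = 8533.33 years ≈ 8533 laminae.

8533 laminae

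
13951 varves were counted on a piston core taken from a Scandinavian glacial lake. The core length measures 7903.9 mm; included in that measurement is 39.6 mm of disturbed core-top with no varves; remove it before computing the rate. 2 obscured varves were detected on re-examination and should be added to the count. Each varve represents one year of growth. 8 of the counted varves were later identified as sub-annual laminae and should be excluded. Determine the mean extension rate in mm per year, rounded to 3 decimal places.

Correcting the raw count gives 13951 − 8 + 2 = 13945 true varves.
Net length = 7903.9 − 39.6 = 7864.3 mm.
Extension rate ≈ 7864.3 / 13945 = 0.564 mm per year.

0.564 mm per year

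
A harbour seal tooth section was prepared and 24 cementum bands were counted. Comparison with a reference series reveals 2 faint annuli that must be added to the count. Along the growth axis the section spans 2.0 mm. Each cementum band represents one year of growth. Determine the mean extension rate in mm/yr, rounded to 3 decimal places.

Correcting the raw count gives 24 + 2 = 26 true cementum bands.
2.0 mm over 26 years gives 2.0 / 26 ≈ 0.077 mm/yr.

0.077 mm/yr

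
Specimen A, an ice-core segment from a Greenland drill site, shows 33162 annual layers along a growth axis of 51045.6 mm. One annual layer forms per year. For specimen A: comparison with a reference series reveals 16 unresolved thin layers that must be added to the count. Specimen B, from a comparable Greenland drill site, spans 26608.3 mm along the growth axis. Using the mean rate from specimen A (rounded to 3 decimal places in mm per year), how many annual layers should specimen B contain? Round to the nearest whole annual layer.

Specimen A: adjusted count: 33162 + 16 = 33178 annual layers.
A: Extension rate ≈ 51045.6 / 33178 = 1.539 mm/yr.
For B, 26608.3 / 1.539 = 17289.34 years ≈ 17289 annual layers.

17289 annual layers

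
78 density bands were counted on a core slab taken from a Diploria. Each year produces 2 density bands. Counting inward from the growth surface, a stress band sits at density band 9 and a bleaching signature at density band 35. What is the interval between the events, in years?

35 − 9 = 26 density bands lie between the two events.
Dividing by 2 density bands per year: 26 / 2 = 13 years.

13 years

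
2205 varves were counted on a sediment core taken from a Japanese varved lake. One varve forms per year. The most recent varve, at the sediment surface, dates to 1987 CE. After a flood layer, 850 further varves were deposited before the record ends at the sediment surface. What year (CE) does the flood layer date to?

1137 CE

850 varves formed after the flood layer.
Counting back 850 years from 1987 CE places the flood layer in 1987 − 850 = 1137 CE.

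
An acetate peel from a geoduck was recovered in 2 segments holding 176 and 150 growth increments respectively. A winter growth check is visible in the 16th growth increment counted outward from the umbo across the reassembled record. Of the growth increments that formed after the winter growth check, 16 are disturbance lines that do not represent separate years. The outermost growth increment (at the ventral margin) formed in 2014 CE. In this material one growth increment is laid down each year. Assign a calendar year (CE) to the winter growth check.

1720 CE

Total growth increments = 176 + 150 = 326.
Between growth increment 16 and the ventral margin there are 326 − 16 = 310 growth increments.
Excluding 16 false growth increments: 310 − 16 = 294.
Counting back 294 years from 2014 CE places the winter growth check in 2014 − 294 = 1720 CE.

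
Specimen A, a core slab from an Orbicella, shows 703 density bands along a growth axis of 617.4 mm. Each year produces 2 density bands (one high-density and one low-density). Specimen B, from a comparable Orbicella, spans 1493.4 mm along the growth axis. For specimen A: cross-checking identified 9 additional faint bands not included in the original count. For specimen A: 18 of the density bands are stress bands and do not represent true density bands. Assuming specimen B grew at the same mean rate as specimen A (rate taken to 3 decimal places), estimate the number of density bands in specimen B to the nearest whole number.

1679 density bands

Specimen A: true density band count = 703 − 18 + 9 = 694.
Specimen A: 694 density bands at 2 per year is 694 / 2 = 347 years.
A: Extension rate ≈ 617.4 / 347 = 1.779 mm per year.
Specimen B: 1493.4 mm / 1.779 mm per year = 839.46 years; at 2 density bands per year that is 839.46 × 2 ≈ 1679 density bands.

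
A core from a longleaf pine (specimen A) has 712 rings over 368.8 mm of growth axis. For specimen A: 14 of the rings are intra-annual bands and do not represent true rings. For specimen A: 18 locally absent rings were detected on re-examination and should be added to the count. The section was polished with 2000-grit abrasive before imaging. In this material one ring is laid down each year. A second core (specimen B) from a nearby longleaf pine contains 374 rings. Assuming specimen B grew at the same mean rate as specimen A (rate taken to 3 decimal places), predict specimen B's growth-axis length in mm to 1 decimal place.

192.6 mm

Specimen A: adjusted count: 712 − 14 + 18 = 716 rings.
A: Mean rate = 368.8 mm / 716 years ≈ 0.515 mm per year.
Length of B = 0.515 × 374 = 192.6 mm.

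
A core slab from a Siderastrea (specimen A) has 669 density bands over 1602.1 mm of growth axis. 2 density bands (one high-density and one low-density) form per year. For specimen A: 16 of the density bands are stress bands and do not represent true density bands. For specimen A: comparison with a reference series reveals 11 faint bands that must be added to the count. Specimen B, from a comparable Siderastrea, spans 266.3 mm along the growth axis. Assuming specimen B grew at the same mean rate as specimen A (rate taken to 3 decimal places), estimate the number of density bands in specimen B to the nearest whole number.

110 density bands

Specimen A: true density band count = 669 − 16 + 11 = 664.
Specimen A: 664 density bands at 2 per year is 664 / 2 = 332 years.
A: 1602.1 mm over 332 years gives 1602.1 / 332 ≈ 4.826 mm/yr.
For B, 266.3 / 4.826 = 55.18 years; at 2 density bands per year that is 55.18 × 2 ≈ 110 density bands.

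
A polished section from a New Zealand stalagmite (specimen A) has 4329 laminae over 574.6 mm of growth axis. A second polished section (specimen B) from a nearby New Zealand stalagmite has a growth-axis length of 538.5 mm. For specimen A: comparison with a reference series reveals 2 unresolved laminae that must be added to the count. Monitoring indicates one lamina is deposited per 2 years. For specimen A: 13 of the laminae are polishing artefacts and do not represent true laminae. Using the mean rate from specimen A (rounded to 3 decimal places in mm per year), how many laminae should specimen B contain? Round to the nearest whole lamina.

Specimen A: true lamina count = 4329 − 13 + 2 = 4318.
Specimen A: multiplying by 2 years per lamina: 4318 × 2 = 8636 years.
A: Extension rate ≈ 574.6 / 8636 = 0.067 mm per year.
B spans 538.5 / 0.067 = 8037.31 years; at 2 years per lamina that is 8037.31 / 2 ≈ 4019 laminae.

4019 laminae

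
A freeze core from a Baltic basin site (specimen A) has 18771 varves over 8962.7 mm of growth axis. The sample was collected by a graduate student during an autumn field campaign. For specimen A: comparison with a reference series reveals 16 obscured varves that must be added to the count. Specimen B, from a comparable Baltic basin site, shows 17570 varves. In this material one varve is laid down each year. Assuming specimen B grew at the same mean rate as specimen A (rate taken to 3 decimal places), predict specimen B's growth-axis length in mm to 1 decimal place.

8380.9 mm

Specimen A: true varve count = 18771 + 16 = 18787.
A: 8962.7 mm over 18787 years gives 8962.7 / 18787 ≈ 0.477 mm/year.
Length of B = 0.477 × 17570 = 8380.9 mm.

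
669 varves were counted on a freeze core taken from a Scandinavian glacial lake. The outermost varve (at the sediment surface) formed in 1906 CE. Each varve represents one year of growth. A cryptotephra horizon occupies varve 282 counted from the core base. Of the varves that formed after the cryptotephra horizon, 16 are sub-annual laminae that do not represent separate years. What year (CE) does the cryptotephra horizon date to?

1535 CE

669 − 282 = 387 varves lie beyond the cryptotephra horizon toward the sediment surface.
Excluding 16 false varves: 387 − 16 = 371.
Counting back 371 years from 1906 CE places the cryptotephra horizon in 1906 − 371 = 1535 CE.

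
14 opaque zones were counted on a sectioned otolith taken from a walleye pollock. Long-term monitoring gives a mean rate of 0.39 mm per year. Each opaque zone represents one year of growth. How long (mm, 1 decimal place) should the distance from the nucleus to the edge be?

The record spans 14 years at 0.39 mm per year.
Predicted length = 0.39 mm/year × 14 years = 5.5 mm.

5.5 mm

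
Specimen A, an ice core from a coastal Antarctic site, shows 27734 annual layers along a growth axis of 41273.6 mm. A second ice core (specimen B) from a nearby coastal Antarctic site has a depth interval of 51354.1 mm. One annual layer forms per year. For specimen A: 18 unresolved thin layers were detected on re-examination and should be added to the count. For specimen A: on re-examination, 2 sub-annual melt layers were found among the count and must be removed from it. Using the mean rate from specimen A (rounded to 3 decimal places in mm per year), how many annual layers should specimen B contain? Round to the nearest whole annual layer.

34535 annual layers

Specimen A: correcting the raw count gives 27734 − 2 + 18 = 27750 true annual layers.
A: 41273.6 mm over 27750 years gives 41273.6 / 27750 ≈ 1.487 mm/yr.
B spans 51354.1 / 1.487 = 34535.37 years ≈ 34535 annual layers.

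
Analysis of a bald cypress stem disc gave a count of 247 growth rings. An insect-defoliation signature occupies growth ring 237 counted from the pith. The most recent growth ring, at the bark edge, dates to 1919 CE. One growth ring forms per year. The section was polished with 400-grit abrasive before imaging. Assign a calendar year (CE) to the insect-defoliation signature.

Between growth ring 237 and the bark edge there are 247 − 237 = 10 growth rings.
1919 − 10 = 1909 CE.

1909 CE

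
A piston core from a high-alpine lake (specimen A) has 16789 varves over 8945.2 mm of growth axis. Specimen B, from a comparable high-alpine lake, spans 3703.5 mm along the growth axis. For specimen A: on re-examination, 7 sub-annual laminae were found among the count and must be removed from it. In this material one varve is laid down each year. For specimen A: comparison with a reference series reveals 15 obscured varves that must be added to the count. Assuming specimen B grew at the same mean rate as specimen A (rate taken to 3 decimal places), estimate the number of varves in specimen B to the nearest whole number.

6948 varves

Specimen A: after corrections the count is 16789 − 7 + 15 = 16797 varves.
A: 8945.2 mm over 16797 years gives 8945.2 / 16797 ≈ 0.533 mm/year.
B spans 3703.5 / 0.533 = 6948.41 years ≈ 6948 varves.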